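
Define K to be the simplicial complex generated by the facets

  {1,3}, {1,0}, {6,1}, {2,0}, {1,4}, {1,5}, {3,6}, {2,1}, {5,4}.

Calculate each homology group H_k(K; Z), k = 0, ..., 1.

H_0 = Z,  H_1 = Z^3.

K has 7 vertices, 9 edges.
rank ∂_0 = 0, rank ∂_1 = 6 ⇒ b_0 = 7 − 0 − 6 = 1; all invariant factors of ∂_1 are 1 so no torsion. So H_0 = Z.
rank ∂_1 = 6, rank ∂_2 = 0 ⇒ b_1 = 9 − 6 − 0 = 3. So H_1 = Z^3.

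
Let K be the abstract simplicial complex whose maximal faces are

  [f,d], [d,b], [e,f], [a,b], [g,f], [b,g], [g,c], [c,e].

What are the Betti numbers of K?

Take the total order a < b < c < d < e < f < g on the vertex set. Then K (dimension 1) consists of the simplices:

  0-simplices (7): a, b, c, d, e, f, g
  1-simplices (8): ab, bd, bg, ce, cg, df, ef, fg

giving chain groups C_0 ≅ Z^7, C_1 ≅ Z^8.

∂_1: C_1 → C_0 maps an edge to its endpoints' difference, ∂[p,q] = q − p. For instance
  ∂fg = g − f.
As a 7×8 matrix over Z this has rank 6, with invariant factors (1,1,1,1,1,1).

From H_k ≅ ker(∂_k) / im(∂_{k+1}) we obtain:

  H_0: rank C_0 − rank ∂_1 = 7 − 6 = 1, and the invariant factors of ∂_1 are all 1, so H_0 = Z.
  H_1: rank ker ∂_1 − rank ∂_2 = (8 − 6) − 0 = 2, and there is no ∂_2, so H_1 = Z^2.

As a check, the Euler characteristic is 7 − 8 = -1, which agrees with 1 − 2 = -1.

Hence the Betti numbers are b_0 = 1, b_1 = 2.

b_0 = 1, b_1 = 2.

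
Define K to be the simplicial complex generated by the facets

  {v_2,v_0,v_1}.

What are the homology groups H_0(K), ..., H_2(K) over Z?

We work with the vertex ordering v_0 < v_1 < v_2. The simplices of K, each written with vertices in increasing order, are:

  0-simplices (3): [v_0], [v_1], [v_2]
  1-simplices (3): [v_0,v_1], [v_0,v_2], [v_1,v_2]
  2-simplices (1): [v_0,v_1,v_2]

Hence C_0 ≅ Z^3, C_1 ≅ Z^3, C_2 ≅ Z^1.

Boundary ∂_1: C_1 → C_0 is given by ∂[p,q] = [q] − [p]. For instance
  ∂[v_0,v_1] = [v_1] − [v_0].
As a 3×3 matrix over Z this has rank 2, with invariant factors (1,1).

∂_2: C_2 → C_1 maps a triangle to the signed sum of its edges. For instance
  ∂[v_0,v_1,v_2] = [v_1,v_2] − [v_0,v_2] + [v_0,v_1].
This gives a 3×1 integer matrix of rank 1; reducing to Smith normal form yields diagonal entries (1).

Computing H_k = (kernel of ∂_k) / (image of ∂_{k+1}):

  H_0: rank C_0 − rank ∂_1 = 3 − 2 = 1, and the invariant factors of ∂_1 are all 1, so H_0 = Z.
  H_1: rank ker ∂_1 − rank ∂_2 = (3 − 2) − 1 = 0, and the invariant factors of ∂_2 are all 1, so H_1 = 0.
  H_2: rank ker ∂_2 − rank ∂_3 = (1 − 1) − 0 = 0, and there is no ∂_3, so H_2 = 0.

As a check, the Euler characteristic is 3 − 3 + 1 = 1, which agrees with 1 − 0 + 0 = 1.
(K is a triangulation of the 2-simplex.)

H_0 ≅ Z,  H_1 = 0,  H_2 = 0.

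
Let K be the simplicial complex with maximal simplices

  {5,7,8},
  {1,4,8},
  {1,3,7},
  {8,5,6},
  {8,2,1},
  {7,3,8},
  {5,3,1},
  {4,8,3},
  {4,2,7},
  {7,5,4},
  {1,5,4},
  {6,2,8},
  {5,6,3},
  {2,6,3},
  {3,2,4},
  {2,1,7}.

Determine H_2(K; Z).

We work with the vertex ordering 1 < 2 < 3 < 4 < 5 < 6 < 7 < 8. The simplices of K, each written with vertices in increasing order, are:

  0-simplices (8): [1], [2], [3], [4], [5], [6], [7], [8]
  1-simplices (24): (24 of them)
  2-simplices (16): [1,2,7], [1,2,8], [1,3,5], [1,3,7], [1,4,5], [1,4,8], [2,3,4], [2,3,6], [2,4,7], [2,6,8], [3,4,8], [3,5,6], [3,7,8], [4,5,7], [5,6,8], [5,7,8]

giving chain groups C_0 ≅ Z^8, C_1 ≅ Z^24, C_2 ≅ Z^16.

The boundary map ∂_1: C_1 → C_0 maps an edge to its endpoints' difference, ∂[p,q] = q − p.
The resulting 8×24 matrix has rank 7, and its Smith normal form has invariant factors (1,1,1,1,1,1,1).

Boundary ∂_2: C_2 → C_1 acts by ∂[p,q,r] = [q,r] − [p,r] + [p,q]. For instance
  ∂[5,7,8] = [7,8] − [5,8] + [5,7],
  ∂[3,5,6] = [5,6] − [3,6] + [3,5].
The resulting 24×16 matrix has rank 15, and its Smith normal form has invariant factors (1,1,1,1,1,1,1,1,1,1,1,1,1,1,1).

From H_k ≅ ker(∂_k) / im(∂_{k+1}) we obtain:

  H_2: rank ker ∂_2 − rank ∂_3 = (16 − 15) − 0 = 1, and there is no ∂_3, so H_2 = Z.

H_2 ≅ Z.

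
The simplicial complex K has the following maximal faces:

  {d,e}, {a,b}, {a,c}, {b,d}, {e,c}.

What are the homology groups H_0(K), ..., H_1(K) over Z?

Order the vertices as a < b < c < d < e. Listing each simplex with vertices in this order, K has dimension 1 with simplices:

  0-simplices (5): a, b, c, d, e
  1-simplices (5): ab, ac, bd, ce, de

Hence C_0 ≅ Z^5, C_1 ≅ Z^5.

∂_1: C_1 → C_0 is given by ∂[p,q] = [q] − [p]. For instance
  ∂ab = b − a.
This gives a 5×5 integer matrix of rank 4; reducing to Smith normal form yields diagonal entries (1,1,1,1).

Computing H_k = (kernel of ∂_k) / (image of ∂_{k+1}):

  H_0: rank C_0 − rank ∂_1 = 5 − 4 = 1, and the invariant factors of ∂_1 are all 1, so H_0 = Z.
  H_1: rank ker ∂_1 − rank ∂_2 = (5 − 4) − 0 = 1, and there is no ∂_2, so H_1 = Z.

H_0 = Z,  H_1 = Z.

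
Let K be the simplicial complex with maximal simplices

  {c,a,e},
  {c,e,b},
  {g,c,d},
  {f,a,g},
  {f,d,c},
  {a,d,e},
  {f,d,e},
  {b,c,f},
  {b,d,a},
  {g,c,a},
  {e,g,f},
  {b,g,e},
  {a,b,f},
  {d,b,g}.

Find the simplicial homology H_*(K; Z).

H_0 = Z,  H_1 = Z^2,  H_2 = Z.

Order the vertices as a < b < c < d < e < f < g. Listing each simplex with vertices in this order, K has dimension 2 with simplices:

  0-simplices (7): a, b, c, d, e, f, g
  1-simplices (21): ab, ac, ad, ae, af, ag, bc, bd, be, bf, bg, cd, ce, cf, cg, de, df, dg, ef, eg, fg
  2-simplices (14): abd, abf, ace, acg, ade, afg, bce, bcf, bdg, beg, cdf, cdg, def, efg

giving chain groups C_0 ≅ Z^7, C_1 ≅ Z^21, C_2 ≅ Z^14.

Boundary ∂_1: C_1 → C_0 sends each edge [p,q] (with p < q) to q − p.
The resulting 7×21 matrix has rank 6, and its Smith normal form has invariant factors (1,1,1,1,1,1).

Boundary ∂_2: C_2 → C_1 acts by ∂[p,q,r] = [q,r] − [p,r] + [p,q]. For instance
  ∂afg = fg − ag + af,
  ∂cdg = dg − cg + cd.
The resulting 21×14 matrix has rank 13, and its Smith normal form has invariant factors (1,1,1,1,1,1,1,1,1,1,1,1,1).

Computing H_k = (kernel of ∂_k) / (image of ∂_{k+1}):

  H_0: rank C_0 − rank ∂_1 = 7 − 6 = 1, and the invariant factors of ∂_1 are all 1, so H_0 = Z.
  H_1: rank ker ∂_1 − rank ∂_2 = (21 − 6) − 13 = 2, and the invariant factors of ∂_2 are all 1, so H_1 = Z^2.
  H_2: rank ker ∂_2 − rank ∂_3 = (14 − 13) − 0 = 1, and there is no ∂_3, so H_2 = Z.

As a check, the Euler characteristic is 7 − 21 + 14 = 0, which agrees with 1 − 2 + 1 = 0.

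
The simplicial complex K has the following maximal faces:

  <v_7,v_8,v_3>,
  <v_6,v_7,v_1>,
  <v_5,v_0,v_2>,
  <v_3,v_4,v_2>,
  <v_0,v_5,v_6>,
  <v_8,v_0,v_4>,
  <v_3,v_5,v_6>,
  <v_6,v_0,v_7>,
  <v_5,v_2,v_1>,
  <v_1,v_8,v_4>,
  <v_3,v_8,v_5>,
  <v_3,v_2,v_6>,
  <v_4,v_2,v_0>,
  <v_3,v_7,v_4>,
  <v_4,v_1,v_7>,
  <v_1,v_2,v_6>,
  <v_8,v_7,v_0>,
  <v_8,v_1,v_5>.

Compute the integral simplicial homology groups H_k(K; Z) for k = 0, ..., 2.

H_0 ≅ Z,  H_1 ≅ Z ⊕ Z/2,  H_2 = 0.

Fix the vertex order v_0 < v_1 < v_2 < v_3 < v_4 < v_5 < v_6 < v_7 < v_8 and write every simplex with vertices in increasing order. Then dim K = 2 and the simplices of K are:

  0-simplices (9): [v_0], [v_1], [v_2], [v_3], [v_4], [v_5], [v_6], [v_7], [v_8]
  1-simplices (27): (27 of them)
  2-simplices (18): (18 of them)

so the chain groups are C_0 ≅ Z^9, C_1 ≅ Z^27, C_2 ≅ Z^18.

∂_1: C_1 → C_0 is given by ∂[p,q] = [q] − [p].
As a 9×27 matrix over Z this has rank 8, with invariant factors (1,1,1,1,1,1,1,1).

∂_2: C_2 → C_1 maps a triangle to the signed sum of its edges. For instance
  ∂[v_0,v_4,v_8] = [v_4,v_8] − [v_0,v_8] + [v_0,v_4],
  ∂[v_1,v_5,v_8] = [v_5,v_8] − [v_1,v_8] + [v_1,v_5].
As a 27×18 matrix over Z this has rank 18, with invariant factors (1,1,1,1,1,1,1,1,1,1,1,1,1,1,1,1,1,2).

From H_k ≅ ker(∂_k) / im(∂_{k+1}) we obtain:

  H_0: rank C_0 − rank ∂_1 = 9 − 8 = 1, and the invariant factors of ∂_1 are all 1, so H_0 = Z.
  H_1: rank ker ∂_1 − rank ∂_2 = (27 − 8) − 18 = 1, and ∂_2 has invariant factor 2 > 1, so H_1 = Z ⊕ Z/2.
  H_2: rank ker ∂_2 − rank ∂_3 = (18 − 18) − 0 = 0, and there is no ∂_3, so H_2 = 0.

As a check, the Euler characteristic is 9 − 27 + 18 = 0, which agrees with 1 − 1 + 0 = 0.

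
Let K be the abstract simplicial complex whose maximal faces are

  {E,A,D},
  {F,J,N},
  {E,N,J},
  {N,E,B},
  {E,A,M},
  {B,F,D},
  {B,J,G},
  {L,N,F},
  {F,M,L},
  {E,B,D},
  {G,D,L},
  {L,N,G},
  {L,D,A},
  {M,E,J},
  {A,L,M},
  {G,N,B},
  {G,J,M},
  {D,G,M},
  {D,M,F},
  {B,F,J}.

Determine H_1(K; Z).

Order the vertices as A < B < D < E < F < G < J < L < M < N. Listing each simplex with vertices in this order, K has dimension 2 with simplices:

  0-simplices (10): A, B, D, E, F, G, J, L, M, N
  1-simplices (30): AD, AE, AL, AM, BD, BE, BF, BG, BJ, BN, DE, DF, DG, DL, DM, EJ, EM, EN, FJ, FL, FM, FN, GJ, GL, GM, GN, JM, JN, LM, LN
  2-simplices (20): ADE, ADL, AEM, ALM, BDE, BDF, BEN, BFJ, BGJ, BGN, DFM, DGL, DGM, EJM, EJN, FJN, FLM, FLN, GJM, GLN

Hence C_0 ≅ Z^10, C_1 ≅ Z^30, C_2 ≅ Z^20.

The boundary map ∂_1: C_1 → C_0 is given by ∂[p,q] = [q] − [p].
As a 10×30 matrix over Z this has rank 9, with invariant factors (1,1,1,1,1,1,1,1,1).

∂_2: C_2 → C_1 sends each 2-simplex [p,q,r] to [q,r] − [p,r] + [p,q]. For instance
  ∂BGJ = GJ − BJ + BG,
  ∂ALM = LM − AM + AL.
As a 30×20 matrix over Z this has rank 20, with invariant factors (1,1,1,1,1,1,1,1,1,1,1,1,1,1,1,1,1,1,1,2).

Now H_k = ker ∂_k / im ∂_{k+1}, so:

  H_1: rank ker ∂_1 − rank ∂_2 = (30 − 9) − 20 = 1, and ∂_2 has invariant factor 2 > 1, so H_1 ≅ Z ⊕ Z/2Z.

H_1 = Z ⊕ Z/2Z.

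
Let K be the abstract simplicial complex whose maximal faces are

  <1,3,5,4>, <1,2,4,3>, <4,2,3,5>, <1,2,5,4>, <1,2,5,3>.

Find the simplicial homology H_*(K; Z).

H_0 ≅ Z,  H_1 = 0,  H_2 = 0,  H_3 ≅ Z.

Order the vertices as 1 < 2 < 3 < 4 < 5. Listing each simplex with vertices in this order, K has dimension 3 with simplices:

  0-simplices (5): [1], [2], [3], [4], [5]
  1-simplices (10): [1,2], [1,3], [1,4], [1,5], [2,3], [2,4], [2,5], [3,4], [3,5], [4,5]
  2-simplices (10): [1,2,3], [1,2,4], [1,2,5], [1,3,4], [1,3,5], [1,4,5], [2,3,4], [2,3,5], [2,4,5], [3,4,5]
  3-simplices (5): [1,2,3,4], [1,2,3,5], [1,2,4,5], [1,3,4,5], [2,3,4,5]

giving chain groups C_0 ≅ Z^5, C_1 ≅ Z^10, C_2 ≅ Z^10, C_3 ≅ Z^5.

The boundary map ∂_1: C_1 → C_0 maps an edge to its endpoints' difference, ∂[p,q] = q − p.
The resulting 5×10 matrix has rank 4, and its Smith normal form has invariant factors (1,1,1,1).

The boundary map ∂_2: C_2 → C_1 sends each 2-simplex [p,q,r] to [q,r] − [p,r] + [p,q]. For instance
  ∂[2,3,4] = [3,4] − [2,4] + [2,3],
  ∂[1,3,5] = [3,5] − [1,5] + [1,3].
This gives a 10×10 integer matrix of rank 6; reducing to Smith normal form yields diagonal entries (1,1,1,1,1,1).

The boundary map ∂_3: C_3 → C_2 sends each 3-simplex σ to the alternating sum Σ_i (−1)^i (σ with its i-th vertex removed). For instance
  ∂[2,3,4,5] = [3,4,5] − [2,4,5] + [2,3,5] − [2,3,4],
  ∂[1,2,3,4] = [2,3,4] − [1,3,4] + [1,2,4] − [1,2,3].
The resulting 10×5 matrix has rank 4, and its Smith normal form has invariant factors (1,1,1,1).

From H_k ≅ ker(∂_k) / im(∂_{k+1}) we obtain:

  H_0: rank C_0 − rank ∂_1 = 5 − 4 = 1, and the invariant factors of ∂_1 are all 1, so H_0 = Z.
  H_1: rank ker ∂_1 − rank ∂_2 = (10 − 4) − 6 = 0, and the invariant factors of ∂_2 are all 1, so H_1 = 0.
  H_2: rank ker ∂_2 − rank ∂_3 = (10 − 6) − 4 = 0, and the invariant factors of ∂_3 are all 1, so H_2 = 0.
  H_3: rank ker ∂_3 − rank ∂_4 = (5 − 4) − 0 = 1, and there is no ∂_4, so H_3 = Z.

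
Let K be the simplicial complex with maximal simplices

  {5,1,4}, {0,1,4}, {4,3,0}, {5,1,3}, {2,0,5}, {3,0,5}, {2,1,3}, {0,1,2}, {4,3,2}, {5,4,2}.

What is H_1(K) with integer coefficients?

H_1 = Z_2.

We work with the vertex ordering 0 < 1 < 2 < 3 < 4 < 5. The simplices of K, each written with vertices in increasing order, are:

  0-simplices (6): [0], [1], [2], [3], [4], [5]
  1-simplices (15): [0,1], [0,2], [0,3], [0,4], [0,5], [1,2], [1,3], [1,4], [1,5], [2,3], [2,4], [2,5], [3,4], [3,5], [4,5]
  2-simplices (10): [0,1,2], [0,1,4], [0,2,5], [0,3,4], [0,3,5], [1,2,3], [1,3,5], [1,4,5], [2,3,4], [2,4,5]

giving chain groups C_0 ≅ Z^6, C_1 ≅ Z^15, C_2 ≅ Z^10.

The boundary map ∂_1: C_1 → C_0 maps an edge to its endpoints' difference, ∂[p,q] = q − p.
The 6×15 boundary matrix has rank 5 and Smith normal form diag(1,1,1,1,1).

Boundary ∂_2: C_2 → C_1 acts by ∂[p,q,r] = [q,r] − [p,r] + [p,q]. For instance
  ∂[1,4,5] = [4,5] − [1,5] + [1,4],
  ∂[0,3,4] = [3,4] − [0,4] + [0,3].
The 15×10 boundary matrix has rank 10 and Smith normal form diag(1,1,1,1,1,1,1,1,1,2).

From H_k ≅ ker(∂_k) / im(∂_{k+1}) we obtain:

  H_1: rank ker ∂_1 − rank ∂_2 = (15 − 5) − 10 = 0, and ∂_2 has invariant factor 2 > 1, so H_1 = Z_2.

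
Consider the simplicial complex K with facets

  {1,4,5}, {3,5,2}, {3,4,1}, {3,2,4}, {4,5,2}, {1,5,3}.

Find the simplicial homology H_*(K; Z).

H_0 = Z,  H_1 = 0,  H_2 = Z.

Fix the vertex order 1 < 2 < 3 < 4 < 5 and write every simplex with vertices in increasing order. Then dim K = 2 and the simplices of K are:

  0-simplices (5): [1], [2], [3], [4], [5]
  1-simplices (9): [1,3], [1,4], [1,5], [2,3], [2,4], [2,5], [3,4], [3,5], [4,5]
  2-simplices (6): [1,3,4], [1,3,5], [1,4,5], [2,3,4], [2,3,5], [2,4,5]

giving chain groups C_0 ≅ Z^5, C_1 ≅ Z^9, C_2 ≅ Z^6.

∂_1: C_1 → C_0 is given by ∂[p,q] = [q] − [p].
As a 5×9 matrix over Z this has rank 4, with invariant factors (1,1,1,1).

∂_2: C_2 → C_1 sends each 2-simplex [p,q,r] to [q,r] − [p,r] + [p,q]. For instance
  ∂[1,3,5] = [3,5] − [1,5] + [1,3],
  ∂[1,4,5] = [4,5] − [1,5] + [1,4].
The 9×6 boundary matrix has rank 5 and Smith normal form diag(1,1,1,1,1).

Now H_k = ker ∂_k / im ∂_{k+1}, so:

  H_0: rank C_0 − rank ∂_1 = 5 − 4 = 1, and the invariant factors of ∂_1 are all 1, so H_0 ≅ Z.
  H_1: rank ker ∂_1 − rank ∂_2 = (9 − 4) − 5 = 0, and the invariant factors of ∂_2 are all 1, so H_1 ≅ 0.
  H_2: rank ker ∂_2 − rank ∂_3 = (6 − 5) − 0 = 1, and there is no ∂_3, so H_2 ≅ Z.

(K is a triangulation of the 2-sphere S^2.)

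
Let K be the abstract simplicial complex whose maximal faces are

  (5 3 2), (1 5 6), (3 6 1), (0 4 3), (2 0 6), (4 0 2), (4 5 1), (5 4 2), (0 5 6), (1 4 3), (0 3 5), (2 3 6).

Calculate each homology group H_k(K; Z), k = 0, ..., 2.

Fix the vertex order 0 < 1 < 2 < 3 < 4 < 5 < 6 and write every simplex with vertices in increasing order. Then dim K = 2 and the simplices of K are:

  0-simplices (7): [0], [1], [2], [3], [4], [5], [6]
  1-simplices (18): [0,2], [0,3], [0,4], [0,5], [0,6], [1,3], [1,4], [1,5], [1,6], [2,3], [2,4], [2,5], [2,6], [3,4], [3,5], [3,6], [4,5], [5,6]
  2-simplices (12): [0,2,4], [0,2,6], [0,3,4], [0,3,5], [0,5,6], [1,3,4], [1,3,6], [1,4,5], [1,5,6], [2,3,5], [2,3,6], [2,4,5]

giving chain groups C_0 ≅ Z^7, C_1 ≅ Z^18, C_2 ≅ Z^12.

Boundary ∂_1: C_1 → C_0 is given by ∂[p,q] = [q] − [p]. For instance
  ∂[2,6] = [6] − [2].
The resulting 7×18 matrix has rank 6, and its Smith normal form has invariant factors (1,1,1,1,1,1).

Boundary ∂_2: C_2 → C_1 maps a triangle to the signed sum of its edges. For instance
  ∂[0,2,4] = [2,4] − [0,4] + [0,2],
  ∂[1,5,6] = [5,6] − [1,6] + [1,5].
The resulting 18×12 matrix has rank 12, and its Smith normal form has invariant factors (1,1,1,1,1,1,1,1,1,1,1,2).

From H_k ≅ ker(∂_k) / im(∂_{k+1}) we obtain:

  H_0: rank C_0 − rank ∂_1 = 7 − 6 = 1, and the invariant factors of ∂_1 are all 1, so H_0 ≅ Z.
  H_1: rank ker ∂_1 − rank ∂_2 = (18 − 6) − 12 = 0, and ∂_2 has invariant factor 2 > 1, so H_1 ≅ Z/2.
  H_2: rank ker ∂_2 − rank ∂_3 = (12 − 12) − 0 = 0, and there is no ∂_3, so H_2 ≅ 0.

(K is a triangulation of the real projective plane RP^2.)

H_0 = Z,  H_1 = Z/2,  H_2 = 0.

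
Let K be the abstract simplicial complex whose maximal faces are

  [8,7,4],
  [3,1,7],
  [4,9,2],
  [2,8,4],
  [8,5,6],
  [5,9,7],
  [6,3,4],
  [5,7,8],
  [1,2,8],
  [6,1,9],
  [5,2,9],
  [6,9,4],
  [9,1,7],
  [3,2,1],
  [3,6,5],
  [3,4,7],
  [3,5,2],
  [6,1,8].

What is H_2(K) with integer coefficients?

Take the total order 1 < 2 < 3 < 4 < 5 < 6 < 7 < 8 < 9 on the vertex set. Then K (dimension 2) consists of the simplices:

  0-simplices (9): [1], [2], [3], [4], [5], [6], [7], [8], [9]
  1-simplices (27): (27 of them)
  2-simplices (18): [1,2,3], [1,2,8], [1,3,7], [1,6,8], [1,6,9], [1,7,9], [2,3,5], [2,4,8], [2,4,9], [2,5,9], [3,4,6], [3,4,7], [3,5,6], [4,6,9], [4,7,8], [5,6,8], [5,7,8], [5,7,9]

Hence C_0 ≅ Z^9, C_1 ≅ Z^27, C_2 ≅ Z^18.

∂_1: C_1 → C_0 maps an edge to its endpoints' difference, ∂[p,q] = q − p.
As a 9×27 matrix over Z this has rank 8, with invariant factors (1,1,1,1,1,1,1,1).

Boundary ∂_2: C_2 → C_1 acts by ∂[p,q,r] = [q,r] − [p,r] + [p,q]. For instance
  ∂[3,4,7] = [4,7] − [3,7] + [3,4],
  ∂[3,5,6] = [5,6] − [3,6] + [3,5].
This gives a 27×18 integer matrix of rank 17; reducing to Smith normal form yields diagonal entries (1,1,1,1,1,1,1,1,1,1,1,1,1,1,1,1,1).

Computing H_k = (kernel of ∂_k) / (image of ∂_{k+1}):

  H_2: rank ker ∂_2 − rank ∂_3 = (18 − 17) − 0 = 1, and there is no ∂_3, so H_2 = Z.

H_2 = Z.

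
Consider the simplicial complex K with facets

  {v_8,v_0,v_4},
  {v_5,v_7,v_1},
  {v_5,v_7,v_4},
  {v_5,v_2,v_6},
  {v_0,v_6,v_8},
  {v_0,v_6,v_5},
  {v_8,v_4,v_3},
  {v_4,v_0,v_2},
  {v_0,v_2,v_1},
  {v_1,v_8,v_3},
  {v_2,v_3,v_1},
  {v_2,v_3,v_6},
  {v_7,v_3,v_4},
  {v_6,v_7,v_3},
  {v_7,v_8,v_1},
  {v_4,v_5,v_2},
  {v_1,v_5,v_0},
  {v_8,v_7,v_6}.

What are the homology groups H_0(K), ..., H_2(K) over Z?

H_0 = Z,  H_1 = Z ⊕ Z/2,  H_2 = 0.

K has 9 vertices, 27 edges, 18 triangles.
rank ∂_0 = 0, rank ∂_1 = 8 ⇒ b_0 = 9 − 0 − 8 = 1; all invariant factors of ∂_1 are 1 so no torsion. So H_0 = Z.
rank ∂_1 = 8, rank ∂_2 = 18 ⇒ b_1 = 27 − 8 − 18 = 1; ∂_2 has invariant factor(s) [2] giving torsion. So H_1 = Z ⊕ Z/2.
rank ∂_2 = 18, rank ∂_3 = 0 ⇒ b_2 = 18 − 18 − 0 = 0. So H_2 = 0.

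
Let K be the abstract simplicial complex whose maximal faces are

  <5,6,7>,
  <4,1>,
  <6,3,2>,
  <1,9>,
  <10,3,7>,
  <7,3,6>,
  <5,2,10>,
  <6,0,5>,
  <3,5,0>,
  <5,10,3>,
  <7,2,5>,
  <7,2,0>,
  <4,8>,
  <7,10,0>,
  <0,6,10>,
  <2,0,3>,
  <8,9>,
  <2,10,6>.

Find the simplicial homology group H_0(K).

Fix the vertex order 0 < 1 < 2 < 3 < 4 < 5 < 6 < 7 < 8 < 9 < 10 and write every simplex with vertices in increasing order. Then dim K = 2 and the simplices of K are:

  0-simplices (11): [0], [1], [2], [3], [4], [5], [6], [7], [8], [9], [10]
  1-simplices (25): (25 of them)
  2-simplices (14): [0,2,3], [0,2,7], [0,3,5], [0,5,6], [0,6,10], [0,7,10], [2,3,6], [2,5,7], [2,5,10], [2,6,10], [3,5,10], [3,6,7], [3,7,10], [5,6,7]

giving chain groups C_0 ≅ Z^11, C_1 ≅ Z^25, C_2 ≅ Z^14.

∂_1: C_1 → C_0 is given by ∂[p,q] = [q] − [p].
This gives a 11×25 integer matrix of rank 9; reducing to Smith normal form yields diagonal entries (1,1,1,1,1,1,1,1,1).

∂_2: C_2 → C_1 acts by ∂[p,q,r] = [q,r] − [p,r] + [p,q]. For instance
  ∂[0,3,5] = [3,5] − [0,5] + [0,3],
  ∂[5,6,7] = [6,7] − [5,7] + [5,6].
This gives a 25×14 integer matrix of rank 13; reducing to Smith normal form yields diagonal entries (1,1,1,1,1,1,1,1,1,1,1,1,1).

Reading off H_k = ker ∂_k / im ∂_{k+1}:

  H_0: rank C_0 − rank ∂_1 = 11 − 9 = 2, and the invariant factors of ∂_1 are all 1, so H_0 ≅ Z^2.

H_0 ≅ Z^2.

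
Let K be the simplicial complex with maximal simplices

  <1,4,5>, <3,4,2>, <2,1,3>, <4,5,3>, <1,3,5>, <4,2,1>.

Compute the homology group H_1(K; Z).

H_1 ≅ 0.

K has 5 vertices, 9 edges, 6 triangles.
rank ∂_1 = 4, rank ∂_2 = 5 ⇒ b_1 = 9 − 4 − 5 = 0; all invariant factors of ∂_2 are 1 so no torsion. So H_1 ≅ 0.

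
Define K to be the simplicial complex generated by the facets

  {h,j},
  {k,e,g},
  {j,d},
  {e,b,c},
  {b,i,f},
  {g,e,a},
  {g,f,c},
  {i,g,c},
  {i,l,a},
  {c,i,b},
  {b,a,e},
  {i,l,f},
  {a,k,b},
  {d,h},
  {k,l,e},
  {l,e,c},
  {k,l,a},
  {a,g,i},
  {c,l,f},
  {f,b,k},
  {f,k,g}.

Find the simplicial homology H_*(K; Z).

K has 12 vertices, 30 edges, 18 triangles.
rank ∂_0 = 0, rank ∂_1 = 10 ⇒ b_0 = 12 − 0 − 10 = 2; all invariant factors of ∂_1 are 1 so no torsion. So H_0 ≅ Z^2.
rank ∂_1 = 10, rank ∂_2 = 18 ⇒ b_1 = 30 − 10 − 18 = 2; ∂_2 has invariant factor(s) [2] giving torsion. So H_1 ≅ Z^2 × Z/2.
rank ∂_2 = 18, rank ∂_3 = 0 ⇒ b_2 = 18 − 18 − 0 = 0. So H_2 ≅ 0.

H_0 ≅ Z^2,  H_1 ≅ Z^2 × Z/2,  H_2 = 0.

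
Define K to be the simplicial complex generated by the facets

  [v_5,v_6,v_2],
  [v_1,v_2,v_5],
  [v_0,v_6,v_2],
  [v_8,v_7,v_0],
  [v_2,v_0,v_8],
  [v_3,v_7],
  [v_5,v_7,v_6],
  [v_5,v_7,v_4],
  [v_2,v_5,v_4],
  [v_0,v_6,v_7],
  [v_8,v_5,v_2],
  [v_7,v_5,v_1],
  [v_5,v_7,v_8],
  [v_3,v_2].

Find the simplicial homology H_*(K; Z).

Take the total order v_0 < v_1 < v_2 < v_3 < v_4 < v_5 < v_6 < v_7 < v_8 on the vertex set. Then K (dimension 2) consists of the simplices:

  0-simplices (9): [v_0], [v_1], [v_2], [v_3], [v_4], [v_5], [v_6], [v_7], [v_8]
  1-simplices (20): (20 of them)
  2-simplices (12): (12 of them)

so the chain groups are C_0 ≅ Z^9, C_1 ≅ Z^20, C_2 ≅ Z^12.

Boundary ∂_1: C_1 → C_0 sends each edge [p,q] (with p < q) to q − p.
This gives a 9×20 integer matrix of rank 8; reducing to Smith normal form yields diagonal entries (1,1,1,1,1,1,1,1).

∂_2: C_2 → C_1 maps a triangle to the signed sum of its edges. For instance
  ∂[v_5,v_7,v_8] = [v_7,v_8] − [v_5,v_8] + [v_5,v_7],
  ∂[v_0,v_2,v_8] = [v_2,v_8] − [v_0,v_8] + [v_0,v_2].
The resulting 20×12 matrix has rank 11, and its Smith normal form has invariant factors (1,1,1,1,1,1,1,1,1,1,1).

Computing H_k = (kernel of ∂_k) / (image of ∂_{k+1}):

  H_0: rank C_0 − rank ∂_1 = 9 − 8 = 1, and the invariant factors of ∂_1 are all 1, so H_0 ≅ Z.
  H_1: rank ker ∂_1 − rank ∂_2 = (20 − 8) − 11 = 1, and the invariant factors of ∂_2 are all 1, so H_1 ≅ Z.
  H_2: rank ker ∂_2 − rank ∂_3 = (12 − 11) − 0 = 1, and there is no ∂_3, so H_2 ≅ Z.

H_0 = Z,  H_1 = Z,  H_2 = Z.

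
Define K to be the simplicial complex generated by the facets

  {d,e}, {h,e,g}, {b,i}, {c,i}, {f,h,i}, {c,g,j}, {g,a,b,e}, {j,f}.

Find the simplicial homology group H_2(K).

We work with the vertex ordering a < b < c < d < e < f < g < h < i < j. The simplices of K, each written with vertices in increasing order, are:

  0-simplices (10): a, b, c, d, e, f, g, h, i, j
  1-simplices (18): ab, ae, ag, be, bg, bi, cg, ci, cj, de, eg, eh, fh, fi, fj, gh, gj, hi
  2-simplices (7): abe, abg, aeg, beg, cgj, egh, fhi
  3-simplices (1): abeg

Hence C_0 ≅ Z^10, C_1 ≅ Z^18, C_2 ≅ Z^7, C_3 ≅ Z^1.

The boundary map ∂_1: C_1 → C_0 is given by ∂[p,q] = [q] − [p].
The resulting 10×18 matrix has rank 9, and its Smith normal form has invariant factors (1,1,1,1,1,1,1,1,1).

Boundary ∂_2: C_2 → C_1 maps a triangle to the signed sum of its edges. For instance
  ∂egh = gh − eh + eg,
  ∂abe = be − ae + ab.
The 18×7 boundary matrix has rank 6 and Smith normal form diag(1,1,1,1,1,1).

Boundary ∂_3: C_3 → C_2 sends each 3-simplex σ to the alternating sum Σ_i (−1)^i (σ with its i-th vertex removed). For instance
  ∂abeg = beg − aeg + abg − abe.
The resulting 7×1 matrix has rank 1, and its Smith normal form has invariant factors (1).

Computing H_k = (kernel of ∂_k) / (image of ∂_{k+1}):

  H_2: rank ker ∂_2 − rank ∂_3 = (7 − 6) − 1 = 0, and the invariant factors of ∂_3 are all 1, so H_2 ≅ 0.

H_2 ≅ 0.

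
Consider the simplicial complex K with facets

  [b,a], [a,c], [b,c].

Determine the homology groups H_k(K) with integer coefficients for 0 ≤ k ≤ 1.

H_0 = Z,  H_1 = Z.

K has 3 vertices, 3 edges.
rank ∂_0 = 0, rank ∂_1 = 2 ⇒ b_0 = 3 − 0 − 2 = 1; all invariant factors of ∂_1 are 1 so no torsion. So H_0 ≅ Z.
rank ∂_1 = 2, rank ∂_2 = 0 ⇒ b_1 = 3 − 2 − 0 = 1. So H_1 ≅ Z.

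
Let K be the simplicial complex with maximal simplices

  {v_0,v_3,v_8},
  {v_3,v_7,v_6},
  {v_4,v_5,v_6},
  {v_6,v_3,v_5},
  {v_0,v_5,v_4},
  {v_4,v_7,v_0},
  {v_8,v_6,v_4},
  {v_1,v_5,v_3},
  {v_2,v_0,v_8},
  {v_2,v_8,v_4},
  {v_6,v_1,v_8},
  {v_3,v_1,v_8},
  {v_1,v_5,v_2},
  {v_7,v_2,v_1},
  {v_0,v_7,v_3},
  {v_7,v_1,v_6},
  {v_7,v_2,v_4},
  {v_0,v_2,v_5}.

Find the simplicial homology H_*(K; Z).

H_0 ≅ Z,  H_1 ≅ Z ⊕ Z/2,  H_2 = 0.

Take the total order v_0 < v_1 < v_2 < v_3 < v_4 < v_5 < v_6 < v_7 < v_8 on the vertex set. Then K (dimension 2) consists of the simplices:

  0-simplices (9): [v_0], [v_1], [v_2], [v_3], [v_4], [v_5], [v_6], [v_7], [v_8]
  1-simplices (27): (27 of them)
  2-simplices (18): (18 of them)

giving chain groups C_0 ≅ Z^9, C_1 ≅ Z^27, C_2 ≅ Z^18.

∂_1: C_1 → C_0 maps an edge to its endpoints' difference, ∂[p,q] = q − p. For instance
  ∂[v_4,v_7] = [v_7] − [v_4].
The resulting 9×27 matrix has rank 8, and its Smith normal form has invariant factors (1,1,1,1,1,1,1,1).

Boundary ∂_2: C_2 → C_1 sends each 2-simplex [p,q,r] to [q,r] − [p,r] + [p,q]. For instance
  ∂[v_1,v_6,v_7] = [v_6,v_7] − [v_1,v_7] + [v_1,v_6],
  ∂[v_1,v_3,v_5] = [v_3,v_5] − [v_1,v_5] + [v_1,v_3].
The 27×18 boundary matrix has rank 18 and Smith normal form diag(1,1,1,1,1,1,1,1,1,1,1,1,1,1,1,1,1,2).

Now H_k = ker ∂_k / im ∂_{k+1}, so:

  H_0: rank C_0 − rank ∂_1 = 9 − 8 = 1, and the invariant factors of ∂_1 are all 1, so H_0 ≅ Z.
  H_1: rank ker ∂_1 − rank ∂_2 = (27 − 8) − 18 = 1, and ∂_2 has invariant factor 2 > 1, so H_1 ≅ Z ⊕ Z/2.
  H_2: rank ker ∂_2 − rank ∂_3 = (18 − 18) − 0 = 0, and there is no ∂_3, so H_2 ≅ 0.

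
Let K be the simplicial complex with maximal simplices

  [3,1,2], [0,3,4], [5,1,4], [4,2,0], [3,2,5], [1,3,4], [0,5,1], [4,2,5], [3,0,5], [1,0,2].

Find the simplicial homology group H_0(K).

Take the total order 0 < 1 < 2 < 3 < 4 < 5 on the vertex set. Then K (dimension 2) consists of the simplices:

  0-simplices (6): [0], [1], [2], [3], [4], [5]
  1-simplices (15): [0,1], [0,2], [0,3], [0,4], [0,5], [1,2], [1,3], [1,4], [1,5], [2,3], [2,4], [2,5], [3,4], [3,5], [4,5]
  2-simplices (10): [0,1,2], [0,1,5], [0,2,4], [0,3,4], [0,3,5], [1,2,3], [1,3,4], [1,4,5], [2,3,5], [2,4,5]

giving chain groups C_0 ≅ Z^6, C_1 ≅ Z^15, C_2 ≅ Z^10.

∂_1: C_1 → C_0 sends each edge [p,q] (with p < q) to q − p.
This gives a 6×15 integer matrix of rank 5; reducing to Smith normal form yields diagonal entries (1,1,1,1,1).

∂_2: C_2 → C_1 sends each 2-simplex [p,q,r] to [q,r] − [p,r] + [p,q]. For instance
  ∂[0,3,4] = [3,4] − [0,4] + [0,3],
  ∂[0,3,5] = [3,5] − [0,5] + [0,3].
This gives a 15×10 integer matrix of rank 10; reducing to Smith normal form yields diagonal entries (1,1,1,1,1,1,1,1,1,2).

From H_k ≅ ker(∂_k) / im(∂_{k+1}) we obtain:

  H_0: rank C_0 − rank ∂_1 = 6 − 5 = 1, and the invariant factors of ∂_1 are all 1, so H_0 = Z.

H_0 ≅ Z.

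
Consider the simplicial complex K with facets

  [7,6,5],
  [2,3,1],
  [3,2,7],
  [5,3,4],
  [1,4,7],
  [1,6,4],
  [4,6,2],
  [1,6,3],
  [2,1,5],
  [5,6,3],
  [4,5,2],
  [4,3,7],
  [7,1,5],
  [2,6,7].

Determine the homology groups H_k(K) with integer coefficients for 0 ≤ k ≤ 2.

H_0 = Z,  H_1 = Z^2,  H_2 = Z.

Fix the vertex order 1 < 2 < 3 < 4 < 5 < 6 < 7 and write every simplex with vertices in increasing order. Then dim K = 2 and the simplices of K are:

  0-simplices (7): [1], [2], [3], [4], [5], [6], [7]
  1-simplices (21): [1,2], [1,3], [1,4], [1,5], [1,6], [1,7], [2,3], [2,4], [2,5], [2,6], [2,7], [3,4], [3,5], [3,6], [3,7], [4,5], [4,6], [4,7], [5,6], [5,7], [6,7]
  2-simplices (14): [1,2,3], [1,2,5], [1,3,6], [1,4,6], [1,4,7], [1,5,7], [2,3,7], [2,4,5], [2,4,6], [2,6,7], [3,4,5], [3,4,7], [3,5,6], [5,6,7]

giving chain groups C_0 ≅ Z^7, C_1 ≅ Z^21, C_2 ≅ Z^14.

Boundary ∂_1: C_1 → C_0 is given by ∂[p,q] = [q] − [p].
This gives a 7×21 integer matrix of rank 6; reducing to Smith normal form yields diagonal entries (1,1,1,1,1,1).

The boundary map ∂_2: C_2 → C_1 sends each 2-simplex [p,q,r] to [q,r] − [p,r] + [p,q]. For instance
  ∂[5,6,7] = [6,7] − [5,7] + [5,6],
  ∂[1,5,7] = [5,7] − [1,7] + [1,5].
The 21×14 boundary matrix has rank 13 and Smith normal form diag(1,1,1,1,1,1,1,1,1,1,1,1,1).

Reading off H_k = ker ∂_k / im ∂_{k+1}:

  H_0: rank C_0 − rank ∂_1 = 7 − 6 = 1, and the invariant factors of ∂_1 are all 1, so H_0 = Z.
  H_1: rank ker ∂_1 − rank ∂_2 = (21 − 6) − 13 = 2, and the invariant factors of ∂_2 are all 1, so H_1 = Z^2.
  H_2: rank ker ∂_2 − rank ∂_3 = (14 − 13) − 0 = 1, and there is no ∂_3, so H_2 = Z.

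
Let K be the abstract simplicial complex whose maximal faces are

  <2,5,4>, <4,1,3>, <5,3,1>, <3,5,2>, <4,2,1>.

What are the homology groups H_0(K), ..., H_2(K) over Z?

Order the vertices as 1 < 2 < 3 < 4 < 5. Listing each simplex with vertices in this order, K has dimension 2 with simplices:

  0-simplices (5): [1], [2], [3], [4], [5]
  1-simplices (10): [1,2], [1,3], [1,4], [1,5], [2,3], [2,4], [2,5], [3,4], [3,5], [4,5]
  2-simplices (5): [1,2,4], [1,3,4], [1,3,5], [2,3,5], [2,4,5]

so the chain groups are C_0 ≅ Z^5, C_1 ≅ Z^10, C_2 ≅ Z^5.

The boundary map ∂_1: C_1 → C_0 is given by ∂[p,q] = [q] − [p].
The 5×10 boundary matrix has rank 4 and Smith normal form diag(1,1,1,1).

Boundary ∂_2: C_2 → C_1 sends each 2-simplex [p,q,r] to [q,r] − [p,r] + [p,q]. For instance
  ∂[1,3,5] = [3,5] − [1,5] + [1,3],
  ∂[1,2,4] = [2,4] − [1,4] + [1,2].
The resulting 10×5 matrix has rank 5, and its Smith normal form has invariant factors (1,1,1,1,1).

Reading off H_k = ker ∂_k / im ∂_{k+1}:

  H_0: rank C_0 − rank ∂_1 = 5 − 4 = 1, and the invariant factors of ∂_1 are all 1, so H_0 = Z.
  H_1: rank ker ∂_1 − rank ∂_2 = (10 − 4) − 5 = 1, and the invariant factors of ∂_2 are all 1, so H_1 = Z.
  H_2: rank ker ∂_2 − rank ∂_3 = (5 − 5) − 0 = 0, and there is no ∂_3, so H_2 = 0.

H_0 ≅ Z,  H_1 ≅ Z,  H_2 = 0.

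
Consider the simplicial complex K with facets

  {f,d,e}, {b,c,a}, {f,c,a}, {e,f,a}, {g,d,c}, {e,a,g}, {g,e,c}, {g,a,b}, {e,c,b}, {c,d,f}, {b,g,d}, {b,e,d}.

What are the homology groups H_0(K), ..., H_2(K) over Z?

H_0 ≅ Z,  H_1 ≅ Z/2Z,  H_2 = 0.

Take the total order a < b < c < d < e < f < g on the vertex set. Then K (dimension 2) consists of the simplices:

  0-simplices (7): a, b, c, d, e, f, g
  1-simplices (18): ab, ac, ae, af, ag, bc, bd, be, bg, cd, ce, cf, cg, de, df, dg, ef, eg
  2-simplices (12): abc, abg, acf, aef, aeg, bce, bde, bdg, cdf, cdg, ceg, def

giving chain groups C_0 ≅ Z^7, C_1 ≅ Z^18, C_2 ≅ Z^12.

Boundary ∂_1: C_1 → C_0 maps an edge to its endpoints' difference, ∂[p,q] = q − p. For instance
  ∂cg = g − c.
The resulting 7×18 matrix has rank 6, and its Smith normal form has invariant factors (1,1,1,1,1,1).

∂_2: C_2 → C_1 acts by ∂[p,q,r] = [q,r] − [p,r] + [p,q]. For instance
  ∂ceg = eg − cg + ce,
  ∂cdg = dg − cg + cd.
As a 18×12 matrix over Z this has rank 12, with invariant factors (1,1,1,1,1,1,1,1,1,1,1,2).

Now H_k = ker ∂_k / im ∂_{k+1}, so:

  H_0: rank C_0 − rank ∂_1 = 7 − 6 = 1, and the invariant factors of ∂_1 are all 1, so H_0 = Z.
  H_1: rank ker ∂_1 − rank ∂_2 = (18 − 6) − 12 = 0, and ∂_2 has invariant factor 2 > 1, so H_1 = Z/2Z.
  H_2: rank ker ∂_2 − rank ∂_3 = (12 − 12) − 0 = 0, and there is no ∂_3, so H_2 = 0.

(K is a triangulation of the real projective plane RP^2.)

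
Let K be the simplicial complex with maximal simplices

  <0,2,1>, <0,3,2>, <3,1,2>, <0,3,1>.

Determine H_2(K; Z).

H_2 ≅ Z.

We work with the vertex ordering 0 < 1 < 2 < 3. The simplices of K, each written with vertices in increasing order, are:

  0-simplices (4): [0], [1], [2], [3]
  1-simplices (6): [0,1], [0,2], [0,3], [1,2], [1,3], [2,3]
  2-simplices (4): [0,1,2], [0,1,3], [0,2,3], [1,2,3]

giving chain groups C_0 ≅ Z^4, C_1 ≅ Z^6, C_2 ≅ Z^4.

∂_1: C_1 → C_0 sends each edge [p,q] (with p < q) to q − p. For instance
  ∂[2,3] = [3] − [2].
The 4×6 boundary matrix has rank 3 and Smith normal form diag(1,1,1).

Boundary ∂_2: C_2 → C_1 acts by ∂[p,q,r] = [q,r] − [p,r] + [p,q]. For instance
  ∂[0,2,3] = [2,3] − [0,3] + [0,2],
  ∂[0,1,2] = [1,2] − [0,2] + [0,1].
The resulting 6×4 matrix has rank 3, and its Smith normal form has invariant factors (1,1,1).

Reading off H_k = ker ∂_k / im ∂_{k+1}:

  H_2: rank ker ∂_2 − rank ∂_3 = (4 − 3) − 0 = 1, and there is no ∂_3, so H_2 = Z.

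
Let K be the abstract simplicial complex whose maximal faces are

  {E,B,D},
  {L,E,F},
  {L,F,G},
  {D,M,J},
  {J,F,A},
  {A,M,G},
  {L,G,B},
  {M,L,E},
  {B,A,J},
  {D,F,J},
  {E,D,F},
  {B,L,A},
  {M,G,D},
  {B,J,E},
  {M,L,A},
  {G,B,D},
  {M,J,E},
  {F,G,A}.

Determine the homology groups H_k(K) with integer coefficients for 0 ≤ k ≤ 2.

H_0 ≅ Z,  H_1 ≅ Z ⊕ Z_2,  H_2 = 0.

We work with the vertex ordering A < B < D < E < F < G < J < L < M. The simplices of K, each written with vertices in increasing order, are:

  0-simplices (9): A, B, D, E, F, G, J, L, M
  1-simplices (27): AB, AF, AG, AJ, AL, AM, BD, BE, BG, BJ, BL, DE, DF, DG, DJ, DM, EF, EJ, EL, EM, FG, FJ, FL, GL, GM, JM, LM
  2-simplices (18): ABJ, ABL, AFG, AFJ, AGM, ALM, BDE, BDG, BEJ, BGL, DEF, DFJ, DGM, DJM, EFL, EJM, ELM, FGL

giving chain groups C_0 ≅ Z^9, C_1 ≅ Z^27, C_2 ≅ Z^18.

The boundary map ∂_1: C_1 → C_0 is given by ∂[p,q] = [q] − [p].
The 9×27 boundary matrix has rank 8 and Smith normal form diag(1,1,1,1,1,1,1,1).

The boundary map ∂_2: C_2 → C_1 acts by ∂[p,q,r] = [q,r] − [p,r] + [p,q]. For instance
  ∂ABL = BL − AL + AB,
  ∂EFL = FL − EL + EF.
This gives a 27×18 integer matrix of rank 18; reducing to Smith normal form yields diagonal entries (1,1,1,1,1,1,1,1,1,1,1,1,1,1,1,1,1,2).

From H_k ≅ ker(∂_k) / im(∂_{k+1}) we obtain:

  H_0: rank C_0 − rank ∂_1 = 9 − 8 = 1, and the invariant factors of ∂_1 are all 1, so H_0 = Z.
  H_1: rank ker ∂_1 − rank ∂_2 = (27 − 8) − 18 = 1, and ∂_2 has invariant factor 2 > 1, so H_1 = Z ⊕ Z_2.
  H_2: rank ker ∂_2 − rank ∂_3 = (18 − 18) − 0 = 0, and there is no ∂_3, so H_2 = 0.

As a check, the Euler characteristic is 9 − 27 + 18 = 0, which agrees with 1 − 1 + 0 = 0.
(K is a triangulation of the Klein bottle.)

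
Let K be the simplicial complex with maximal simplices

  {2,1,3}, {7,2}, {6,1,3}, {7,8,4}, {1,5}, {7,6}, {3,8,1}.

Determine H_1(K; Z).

We work with the vertex ordering 1 < 2 < 3 < 4 < 5 < 6 < 7 < 8. The simplices of K, each written with vertices in increasing order, are:

  0-simplices (8): [1], [2], [3], [4], [5], [6], [7], [8]
  1-simplices (13): [1,2], [1,3], [1,5], [1,6], [1,8], [2,3], [2,7], [3,6], [3,8], [4,7], [4,8], [6,7], [7,8]
  2-simplices (4): [1,2,3], [1,3,6], [1,3,8], [4,7,8]

so the chain groups are C_0 ≅ Z^8, C_1 ≅ Z^13, C_2 ≅ Z^4.

The boundary map ∂_1: C_1 → C_0 is given by ∂[p,q] = [q] − [p]. For instance
  ∂[6,7] = [7] − [6].
The 8×13 boundary matrix has rank 7 and Smith normal form diag(1,1,1,1,1,1,1).

Boundary ∂_2: C_2 → C_1 maps a triangle to the signed sum of its edges. For instance
  ∂[1,3,8] = [3,8] − [1,8] + [1,3],
  ∂[1,3,6] = [3,6] − [1,6] + [1,3].
This gives a 13×4 integer matrix of rank 4; reducing to Smith normal form yields diagonal entries (1,1,1,1).

Now H_k = ker ∂_k / im ∂_{k+1}, so:

  H_1: rank ker ∂_1 − rank ∂_2 = (13 − 7) − 4 = 2, and the invariant factors of ∂_2 are all 1, so H_1 ≅ Z^2.

H_1 ≅ Z^2.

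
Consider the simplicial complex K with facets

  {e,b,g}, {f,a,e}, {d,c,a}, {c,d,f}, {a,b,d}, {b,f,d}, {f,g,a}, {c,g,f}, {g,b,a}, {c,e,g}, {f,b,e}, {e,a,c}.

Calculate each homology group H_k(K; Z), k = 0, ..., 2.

H_0 ≅ Z,  H_1 ≅ Z/2,  H_2 = 0.

Order the vertices as a < b < c < d < e < f < g. Listing each simplex with vertices in this order, K has dimension 2 with simplices:

  0-simplices (7): a, b, c, d, e, f, g
  1-simplices (18): ab, ac, ad, ae, af, ag, bd, be, bf, bg, cd, ce, cf, cg, df, ef, eg, fg
  2-simplices (12): abd, abg, acd, ace, aef, afg, bdf, bef, beg, cdf, ceg, cfg

Hence C_0 ≅ Z^7, C_1 ≅ Z^18, C_2 ≅ Z^12.

Boundary ∂_1: C_1 → C_0 maps an edge to its endpoints' difference, ∂[p,q] = q − p.
As a 7×18 matrix over Z this has rank 6, with invariant factors (1,1,1,1,1,1).

The boundary map ∂_2: C_2 → C_1 maps a triangle to the signed sum of its edges. For instance
  ∂cdf = df − cf + cd,
  ∂cfg = fg − cg + cf.
The resulting 18×12 matrix has rank 12, and its Smith normal form has invariant factors (1,1,1,1,1,1,1,1,1,1,1,2).

From H_k ≅ ker(∂_k) / im(∂_{k+1}) we obtain:

  H_0: rank C_0 − rank ∂_1 = 7 − 6 = 1, and the invariant factors of ∂_1 are all 1, so H_0 ≅ Z.
  H_1: rank ker ∂_1 − rank ∂_2 = (18 − 6) − 12 = 0, and ∂_2 has invariant factor 2 > 1, so H_1 ≅ Z/2.
  H_2: rank ker ∂_2 − rank ∂_3 = (12 − 12) − 0 = 0, and there is no ∂_3, so H_2 ≅ 0.

As a check, the Euler characteristic is 7 − 18 + 12 = 1, which agrees with 1 − 0 + 0 = 1.
(K is a triangulation of the real projective plane RP^2.)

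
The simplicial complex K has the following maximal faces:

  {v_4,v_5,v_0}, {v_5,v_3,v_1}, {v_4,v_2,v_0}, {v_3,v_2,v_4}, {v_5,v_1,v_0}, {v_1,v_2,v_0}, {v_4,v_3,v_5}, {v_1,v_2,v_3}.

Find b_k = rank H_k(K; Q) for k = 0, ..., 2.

b_0 = 1, b_1 = 0, b_2 = 1.

We work with the vertex ordering v_0 < v_1 < v_2 < v_3 < v_4 < v_5. The simplices of K, each written with vertices in increasing order, are:

  0-simplices (6): [v_0], [v_1], [v_2], [v_3], [v_4], [v_5]
  1-simplices (12): [v_0,v_1], [v_0,v_2], [v_0,v_4], [v_0,v_5], [v_1,v_2], [v_1,v_3], [v_1,v_5], [v_2,v_3], [v_2,v_4], [v_3,v_4], [v_3,v_5], [v_4,v_5]
  2-simplices (8): [v_0,v_1,v_2], [v_0,v_1,v_5], [v_0,v_2,v_4], [v_0,v_4,v_5], [v_1,v_2,v_3], [v_1,v_3,v_5], [v_2,v_3,v_4], [v_3,v_4,v_5]

so the chain groups are C_0 ≅ Z^6, C_1 ≅ Z^12, C_2 ≅ Z^8.

The boundary map ∂_1: C_1 → C_0 sends each edge [p,q] (with p < q) to q − p. For instance
  ∂[v_0,v_1] = [v_1] − [v_0].
The resulting 6×12 matrix has rank 5, and its Smith normal form has invariant factors (1,1,1,1,1).

∂_2: C_2 → C_1 maps a triangle to the signed sum of its edges. For instance
  ∂[v_1,v_3,v_5] = [v_3,v_5] − [v_1,v_5] + [v_1,v_3],
  ∂[v_0,v_2,v_4] = [v_2,v_4] − [v_0,v_4] + [v_0,v_2].
As a 12×8 matrix over Z this has rank 7, with invariant factors (1,1,1,1,1,1,1).

Computing H_k = (kernel of ∂_k) / (image of ∂_{k+1}):

  H_0: rank C_0 − rank ∂_1 = 6 − 5 = 1, and the invariant factors of ∂_1 are all 1, so H_0 ≅ Z.
  H_1: rank ker ∂_1 − rank ∂_2 = (12 − 5) − 7 = 0, and the invariant factors of ∂_2 are all 1, so H_1 ≅ 0.
  H_2: rank ker ∂_2 − rank ∂_3 = (8 − 7) − 0 = 1, and there is no ∂_3, so H_2 ≅ Z.

Hence the Betti numbers are b_0 = 1, b_1 = 0, b_2 = 1.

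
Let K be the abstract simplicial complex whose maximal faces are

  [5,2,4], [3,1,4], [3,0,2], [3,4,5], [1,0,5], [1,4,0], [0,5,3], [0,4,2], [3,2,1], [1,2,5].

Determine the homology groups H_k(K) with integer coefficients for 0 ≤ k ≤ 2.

Take the total order 0 < 1 < 2 < 3 < 4 < 5 on the vertex set. Then K (dimension 2) consists of the simplices:

  0-simplices (6): [0], [1], [2], [3], [4], [5]
  1-simplices (15): [0,1], [0,2], [0,3], [0,4], [0,5], [1,2], [1,3], [1,4], [1,5], [2,3], [2,4], [2,5], [3,4], [3,5], [4,5]
  2-simplices (10): [0,1,4], [0,1,5], [0,2,3], [0,2,4], [0,3,5], [1,2,3], [1,2,5], [1,3,4], [2,4,5], [3,4,5]

so the chain groups are C_0 ≅ Z^6, C_1 ≅ Z^15, C_2 ≅ Z^10.

∂_1: C_1 → C_0 is given by ∂[p,q] = [q] − [p]. For instance
  ∂[0,4] = [4] − [0].
This gives a 6×15 integer matrix of rank 5; reducing to Smith normal form yields diagonal entries (1,1,1,1,1).

∂_2: C_2 → C_1 sends each 2-simplex [p,q,r] to [q,r] − [p,r] + [p,q]. For instance
  ∂[0,1,5] = [1,5] − [0,5] + [0,1],
  ∂[0,2,4] = [2,4] − [0,4] + [0,2].
As a 15×10 matrix over Z this has rank 10, with invariant factors (1,1,1,1,1,1,1,1,1,2).

Reading off H_k = ker ∂_k / im ∂_{k+1}:

  H_0: rank C_0 − rank ∂_1 = 6 − 5 = 1, and the invariant factors of ∂_1 are all 1, so H_0 = Z.
  H_1: rank ker ∂_1 − rank ∂_2 = (15 − 5) − 10 = 0, and ∂_2 has invariant factor 2 > 1, so H_1 = Z/2.
  H_2: rank ker ∂_2 − rank ∂_3 = (10 − 10) − 0 = 0, and there is no ∂_3, so H_2 = 0.

H_0 ≅ Z,  H_1 ≅ Z/2,  H_2 = 0.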